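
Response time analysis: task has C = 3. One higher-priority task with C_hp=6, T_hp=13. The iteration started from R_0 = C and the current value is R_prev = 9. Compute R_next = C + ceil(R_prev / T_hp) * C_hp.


R_next = C + ceil(R_prev / T_hp) * C_hp
ceil(9 / 13) = ceil(0.6923) = 1
Interference = 1 * 6 = 6
R_next = 3 + 6 = 9
R_next = R_prev, so the iteration has converged (response time = 9).

9


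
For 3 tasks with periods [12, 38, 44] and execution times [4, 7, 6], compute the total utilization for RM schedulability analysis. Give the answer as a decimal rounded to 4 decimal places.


Compute individual utilizations (exact fractions):
  Task 1: C/T = 4/12 = 1/3 (approx. 0.3333)
  Task 2: C/T = 7/38 (approx. 0.1842)
  Task 3: C/T = 6/44 = 3/22 (approx. 0.1364)
Total utilization U = 1/3 + 7/38 + 3/22 = 410/627
Rounded to 4 decimal places: U = 0.6539
RM (Liu & Layland) bound for 3 tasks = 0.779763; compare with U = 410/627 (approx. 0.653907)
U <= bound, so schedulable by RM sufficient condition.

0.6539


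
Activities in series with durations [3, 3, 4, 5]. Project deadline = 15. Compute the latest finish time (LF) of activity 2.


LF(activity 2) = deadline - sum of successor durations
Successors: activities 3 through 4 with durations [4, 5]
Sum of successor durations = 9
LF = 15 - 9 = 6

6


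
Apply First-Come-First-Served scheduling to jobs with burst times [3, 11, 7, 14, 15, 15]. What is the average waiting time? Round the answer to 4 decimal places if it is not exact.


FCFS order (as given): [3, 11, 7, 14, 15, 15]
Waiting times:
  Job 1: wait = 0
  Job 2: wait = 3
  Job 3: wait = 14
  Job 4: wait = 21
  Job 5: wait = 35
  Job 6: wait = 50
Sum of waiting times = 123
Average waiting time = 123/6 = 20.5

20.5


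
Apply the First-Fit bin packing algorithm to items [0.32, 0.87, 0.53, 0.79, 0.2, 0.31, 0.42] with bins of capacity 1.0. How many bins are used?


Place items sequentially using First-Fit:
  Item 0.32 -> new Bin 1
  Item 0.87 -> new Bin 2
  Item 0.53 -> Bin 1 (now 0.85)
  Item 0.79 -> new Bin 3
  Item 0.2 -> Bin 3 (now 0.99)
  Item 0.31 -> new Bin 4
  Item 0.42 -> Bin 4 (now 0.73)
Total bins used = 4

4


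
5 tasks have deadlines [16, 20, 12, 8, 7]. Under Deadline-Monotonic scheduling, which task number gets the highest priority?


Sort tasks by relative deadline (ascending):
  Task 5: deadline = 7
  Task 4: deadline = 8
  Task 3: deadline = 12
  Task 1: deadline = 16
  Task 2: deadline = 20
Priority order (highest first): [5, 4, 3, 1, 2]
Highest priority task = 5

5


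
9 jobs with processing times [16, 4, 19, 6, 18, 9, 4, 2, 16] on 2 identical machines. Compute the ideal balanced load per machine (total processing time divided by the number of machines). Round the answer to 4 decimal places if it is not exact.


Total processing time = 16 + 4 + 19 + 6 + 18 + 9 + 4 + 2 + 16 = 94
Number of machines = 2
Ideal balanced load = 94 / 2 = 47.0

47.0


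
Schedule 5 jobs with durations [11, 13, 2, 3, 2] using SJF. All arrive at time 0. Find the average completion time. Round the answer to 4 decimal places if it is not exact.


SJF order (ascending): [2, 2, 3, 11, 13]
Completion times:
  Job 1: burst=2, C=2
  Job 2: burst=2, C=4
  Job 3: burst=3, C=7
  Job 4: burst=11, C=18
  Job 5: burst=13, C=31
Average completion = 62/5 = 12.4

12.4


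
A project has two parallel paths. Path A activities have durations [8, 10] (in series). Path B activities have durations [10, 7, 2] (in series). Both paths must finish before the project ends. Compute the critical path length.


Path A total = 8 + 10 = 18
Path B total = 10 + 7 + 2 = 19
Critical path = longest path = max(18, 19) = 19

19


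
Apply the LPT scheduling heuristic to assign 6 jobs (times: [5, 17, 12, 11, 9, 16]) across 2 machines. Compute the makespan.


Sort jobs in decreasing order (LPT): [17, 16, 12, 11, 9, 5]
Assign each job to the least loaded machine:
  Machine 1: jobs [17, 11, 9], load = 37
  Machine 2: jobs [16, 12, 5], load = 33
Makespan = max load = 37

37


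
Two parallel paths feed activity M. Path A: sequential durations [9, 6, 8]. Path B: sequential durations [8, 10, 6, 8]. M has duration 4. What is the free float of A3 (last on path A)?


ES(A3) = sum of predecessors on chain A = 15
EF(A3) = ES + duration = 15 + 8 = 23
Successor of A3 is M. ES(M) = max(sum(A), sum(B)) = max(23, 32) = 32
Free float = ES(successor) - EF(current) = 32 - 23 = 9

9


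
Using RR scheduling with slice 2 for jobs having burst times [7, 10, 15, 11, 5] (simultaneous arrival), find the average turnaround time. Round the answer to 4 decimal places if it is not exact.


Time quantum = 2
Execution trace:
  J1 runs 2 units, time = 2
  J2 runs 2 units, time = 4
  J3 runs 2 units, time = 6
  J4 runs 2 units, time = 8
  J5 runs 2 units, time = 10
  J1 runs 2 units, time = 12
  J2 runs 2 units, time = 14
  J3 runs 2 units, time = 16
  J4 runs 2 units, time = 18
  J5 runs 2 units, time = 20
  J1 runs 2 units, time = 22
  J2 runs 2 units, time = 24
  J3 runs 2 units, time = 26
  J4 runs 2 units, time = 28
  J5 runs 1 units, time = 29
  J1 runs 1 units, time = 30
  J2 runs 2 units, time = 32
  J3 runs 2 units, time = 34
  J4 runs 2 units, time = 36
  J2 runs 2 units, time = 38
  J3 runs 2 units, time = 40
  J4 runs 2 units, time = 42
  J3 runs 2 units, time = 44
  J4 runs 1 units, time = 45
  J3 runs 2 units, time = 47
  J3 runs 1 units, time = 48
Finish times: [30, 38, 48, 45, 29]
Average turnaround = 190/5 = 38.0

38.0


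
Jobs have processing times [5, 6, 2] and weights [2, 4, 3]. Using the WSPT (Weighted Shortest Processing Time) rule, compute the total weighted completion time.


Compute p/w ratios and sort ascending (WSPT): [(2, 3), (6, 4), (5, 2)]
Compute weighted completion times:
  Job (p=2,w=3): C=2, w*C=3*2=6
  Job (p=6,w=4): C=8, w*C=4*8=32
  Job (p=5,w=2): C=13, w*C=2*13=26
Total weighted completion time = 64

64


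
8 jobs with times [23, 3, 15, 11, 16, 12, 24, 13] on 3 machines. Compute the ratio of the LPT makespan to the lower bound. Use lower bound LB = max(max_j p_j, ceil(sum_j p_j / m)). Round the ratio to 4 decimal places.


LPT order: [24, 23, 16, 15, 13, 12, 11, 3]
Machine loads after assignment: [39, 36, 42]
LPT makespan = 42
Lower bound = max(max_job, ceil(total/3)) = max(24, 39) = 39
Ratio = 42 / 39 = 1.0769

1.0769


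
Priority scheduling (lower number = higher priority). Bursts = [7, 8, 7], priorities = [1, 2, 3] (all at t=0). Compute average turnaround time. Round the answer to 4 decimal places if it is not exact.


Sort by priority (ascending = highest first):
Order: [(1, 7), (2, 8), (3, 7)]
Completion times:
  Priority 1, burst=7, C=7
  Priority 2, burst=8, C=15
  Priority 3, burst=7, C=22
Average turnaround = 44/3 = 14.6667

14.6667


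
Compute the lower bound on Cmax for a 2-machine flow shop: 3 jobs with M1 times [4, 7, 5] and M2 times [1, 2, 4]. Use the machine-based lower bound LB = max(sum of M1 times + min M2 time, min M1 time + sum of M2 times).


LB1 = sum(M1 times) + min(M2 times) = 16 + 1 = 17
LB2 = min(M1 times) + sum(M2 times) = 4 + 7 = 11
Lower bound = max(LB1, LB2) = max(17, 11) = 17

17


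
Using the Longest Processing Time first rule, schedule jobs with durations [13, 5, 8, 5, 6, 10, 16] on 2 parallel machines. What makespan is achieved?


Sort jobs in decreasing order (LPT): [16, 13, 10, 8, 6, 5, 5]
Assign each job to the least loaded machine:
  Machine 1: jobs [16, 8, 5, 5], load = 34
  Machine 2: jobs [13, 10, 6], load = 29
Makespan = max load = 34

34


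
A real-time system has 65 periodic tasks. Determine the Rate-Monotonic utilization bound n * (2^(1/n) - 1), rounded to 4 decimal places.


Compute 2^(1/65) = 1.0107208638
Subtract 1: 1.0107208638 - 1 = 0.0107208638
Multiply by n: 65 * 0.0107208638 = 0.6968561470
Round to 4 dp: 0.6969

0.6969


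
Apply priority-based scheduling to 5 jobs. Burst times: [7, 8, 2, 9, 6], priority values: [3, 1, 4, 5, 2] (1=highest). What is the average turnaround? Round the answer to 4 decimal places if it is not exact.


Sort by priority (ascending = highest first):
Order: [(1, 8), (2, 6), (3, 7), (4, 2), (5, 9)]
Completion times:
  Priority 1, burst=8, C=8
  Priority 2, burst=6, C=14
  Priority 3, burst=7, C=21
  Priority 4, burst=2, C=23
  Priority 5, burst=9, C=32
Average turnaround = 98/5 = 19.6

19.6


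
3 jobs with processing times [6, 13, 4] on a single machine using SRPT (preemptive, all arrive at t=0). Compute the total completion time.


Since all jobs arrive at t=0, SRPT equals SPT ordering.
SPT order: [4, 6, 13]
Completion times:
  Job 1: p=4, C=4
  Job 2: p=6, C=10
  Job 3: p=13, C=23
Total completion time = 4 + 10 + 23 = 37

37


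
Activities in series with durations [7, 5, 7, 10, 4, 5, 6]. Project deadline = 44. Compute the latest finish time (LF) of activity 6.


LF(activity 6) = deadline - sum of successor durations
Successors: activities 7 through 7 with durations [6]
Sum of successor durations = 6
LF = 44 - 6 = 38

38


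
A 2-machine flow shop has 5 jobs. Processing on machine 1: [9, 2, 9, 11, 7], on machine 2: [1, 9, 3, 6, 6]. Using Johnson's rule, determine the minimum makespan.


Apply Johnson's rule:
  Group 1 (a <= b): [(2, 2, 9)]
  Group 2 (a > b): [(4, 11, 6), (5, 7, 6), (3, 9, 3), (1, 9, 1)]
Optimal job order: [2, 4, 5, 3, 1]
Schedule:
  Job 2: M1 done at 2, M2 done at 11
  Job 4: M1 done at 13, M2 done at 19
  Job 5: M1 done at 20, M2 done at 26
  Job 3: M1 done at 29, M2 done at 32
  Job 1: M1 done at 38, M2 done at 39
Makespan = 39

39


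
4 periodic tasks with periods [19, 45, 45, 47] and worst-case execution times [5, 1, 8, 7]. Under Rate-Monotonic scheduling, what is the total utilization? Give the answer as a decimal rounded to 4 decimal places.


Compute individual utilizations (exact fractions):
  Task 1: C/T = 5/19 (approx. 0.2632)
  Task 2: C/T = 1/45 (approx. 0.0222)
  Task 3: C/T = 8/45 (approx. 0.1778)
  Task 4: C/T = 7/47 (approx. 0.1489)
Total utilization U = 5/19 + 1/45 + 8/45 + 7/47 = 2733/4465
Rounded to 4 decimal places: U = 0.6121
RM (Liu & Layland) bound for 4 tasks = 0.756828; compare with U = 2733/4465 (approx. 0.612094)
U <= bound, so schedulable by RM sufficient condition.

0.6121


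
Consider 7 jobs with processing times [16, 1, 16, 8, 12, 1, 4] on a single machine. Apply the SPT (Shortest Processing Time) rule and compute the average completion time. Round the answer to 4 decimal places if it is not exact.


Sort jobs by processing time (SPT order): [1, 1, 4, 8, 12, 16, 16]
Compute completion times sequentially:
  Job 1: processing = 1, completes at 1
  Job 2: processing = 1, completes at 2
  Job 3: processing = 4, completes at 6
  Job 4: processing = 8, completes at 14
  Job 5: processing = 12, completes at 26
  Job 6: processing = 16, completes at 42
  Job 7: processing = 16, completes at 58
Sum of completion times = 149
Average completion time = 149/7 = 21.2857

21.2857


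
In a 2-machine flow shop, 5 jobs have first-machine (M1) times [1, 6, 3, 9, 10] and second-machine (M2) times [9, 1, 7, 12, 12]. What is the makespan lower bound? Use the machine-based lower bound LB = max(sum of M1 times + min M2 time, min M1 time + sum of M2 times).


LB1 = sum(M1 times) + min(M2 times) = 29 + 1 = 30
LB2 = min(M1 times) + sum(M2 times) = 1 + 41 = 42
Lower bound = max(LB1, LB2) = max(30, 42) = 42

42


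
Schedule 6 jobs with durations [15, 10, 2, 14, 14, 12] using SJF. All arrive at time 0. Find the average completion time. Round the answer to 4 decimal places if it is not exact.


SJF order (ascending): [2, 10, 12, 14, 14, 15]
Completion times:
  Job 1: burst=2, C=2
  Job 2: burst=10, C=12
  Job 3: burst=12, C=24
  Job 4: burst=14, C=38
  Job 5: burst=14, C=52
  Job 6: burst=15, C=67
Average completion = 195/6 = 32.5

32.5


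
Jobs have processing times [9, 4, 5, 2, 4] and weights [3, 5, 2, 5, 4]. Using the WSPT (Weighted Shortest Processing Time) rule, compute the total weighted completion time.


Compute p/w ratios and sort ascending (WSPT): [(2, 5), (4, 5), (4, 4), (5, 2), (9, 3)]
Compute weighted completion times:
  Job (p=2,w=5): C=2, w*C=5*2=10
  Job (p=4,w=5): C=6, w*C=5*6=30
  Job (p=4,w=4): C=10, w*C=4*10=40
  Job (p=5,w=2): C=15, w*C=2*15=30
  Job (p=9,w=3): C=24, w*C=3*24=72
Total weighted completion time = 182

182


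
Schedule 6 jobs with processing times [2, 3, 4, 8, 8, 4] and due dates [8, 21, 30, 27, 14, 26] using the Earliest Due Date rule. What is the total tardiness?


Sort by due date (EDD order): [(2, 8), (8, 14), (3, 21), (4, 26), (8, 27), (4, 30)]
Compute completion times and tardiness:
  Job 1: p=2, d=8, C=2, tardiness=max(0,2-8)=0
  Job 2: p=8, d=14, C=10, tardiness=max(0,10-14)=0
  Job 3: p=3, d=21, C=13, tardiness=max(0,13-21)=0
  Job 4: p=4, d=26, C=17, tardiness=max(0,17-26)=0
  Job 5: p=8, d=27, C=25, tardiness=max(0,25-27)=0
  Job 6: p=4, d=30, C=29, tardiness=max(0,29-30)=0
Total tardiness = 0

0


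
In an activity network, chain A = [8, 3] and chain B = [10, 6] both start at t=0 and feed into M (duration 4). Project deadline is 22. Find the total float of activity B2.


Forward pass: ES(B2) = sum of predecessors on chain B = 10
EF = ES + duration = 10 + 6 = 16
Backward pass: LF(M) = deadline = 22; LS(M) = 22 - 4 = 18
LF(B2) = LS(M) - sum(successors on chain B) = 18 - 0 = 18
LS = LF - duration = 18 - 6 = 12
Total float = LS - ES = 12 - 10 = 2

2


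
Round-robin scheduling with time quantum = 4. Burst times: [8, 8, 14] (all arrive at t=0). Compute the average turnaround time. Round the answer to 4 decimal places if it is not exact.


Time quantum = 4
Execution trace:
  J1 runs 4 units, time = 4
  J2 runs 4 units, time = 8
  J3 runs 4 units, time = 12
  J1 runs 4 units, time = 16
  J2 runs 4 units, time = 20
  J3 runs 4 units, time = 24
  J3 runs 4 units, time = 28
  J3 runs 2 units, time = 30
Finish times: [16, 20, 30]
Average turnaround = 66/3 = 22.0

22.0


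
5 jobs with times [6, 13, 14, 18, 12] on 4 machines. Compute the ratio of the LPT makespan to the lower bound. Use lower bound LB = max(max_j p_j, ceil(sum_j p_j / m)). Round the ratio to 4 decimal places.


LPT order: [18, 14, 13, 12, 6]
Machine loads after assignment: [18, 14, 13, 18]
LPT makespan = 18
Lower bound = max(max_job, ceil(total/4)) = max(18, 16) = 18
Ratio = 18 / 18 = 1.0

1.0


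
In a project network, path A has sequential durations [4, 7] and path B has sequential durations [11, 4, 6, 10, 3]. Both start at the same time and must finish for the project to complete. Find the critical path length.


Path A total = 4 + 7 = 11
Path B total = 11 + 4 + 6 + 10 + 3 = 34
Critical path = longest path = max(11, 34) = 34

34


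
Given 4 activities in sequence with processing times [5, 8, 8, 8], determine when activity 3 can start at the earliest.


Activity 3 starts after activities 1 through 2 complete.
Predecessor durations: [5, 8]
ES = 5 + 8 = 13

13


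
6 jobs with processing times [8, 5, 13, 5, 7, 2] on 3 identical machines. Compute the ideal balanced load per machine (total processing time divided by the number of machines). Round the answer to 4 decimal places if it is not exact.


Total processing time = 8 + 5 + 13 + 5 + 7 + 2 = 40
Number of machines = 3
Ideal balanced load = 40 / 3 = 13.3333

13.3333


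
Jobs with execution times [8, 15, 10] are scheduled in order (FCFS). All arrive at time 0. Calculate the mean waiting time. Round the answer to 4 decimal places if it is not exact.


FCFS order (as given): [8, 15, 10]
Waiting times:
  Job 1: wait = 0
  Job 2: wait = 8
  Job 3: wait = 23
Sum of waiting times = 31
Average waiting time = 31/3 = 10.3333

10.3333


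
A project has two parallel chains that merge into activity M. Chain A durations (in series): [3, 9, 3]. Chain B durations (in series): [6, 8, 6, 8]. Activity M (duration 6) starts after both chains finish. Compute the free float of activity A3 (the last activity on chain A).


ES(A3) = sum of predecessors on chain A = 12
EF(A3) = ES + duration = 12 + 3 = 15
Successor of A3 is M. ES(M) = max(sum(A), sum(B)) = max(15, 28) = 28
Free float = ES(successor) - EF(current) = 28 - 15 = 13

13


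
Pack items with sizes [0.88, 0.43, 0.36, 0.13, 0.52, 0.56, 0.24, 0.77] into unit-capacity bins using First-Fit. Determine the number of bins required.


Place items sequentially using First-Fit:
  Item 0.88 -> new Bin 1
  Item 0.43 -> new Bin 2
  Item 0.36 -> Bin 2 (now 0.79)
  Item 0.13 -> Bin 2 (now 0.92)
  Item 0.52 -> new Bin 3
  Item 0.56 -> new Bin 4
  Item 0.24 -> Bin 3 (now 0.76)
  Item 0.77 -> new Bin 5
Total bins used = 5

5


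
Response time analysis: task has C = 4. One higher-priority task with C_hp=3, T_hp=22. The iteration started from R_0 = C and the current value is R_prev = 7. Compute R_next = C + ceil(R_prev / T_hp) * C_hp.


R_next = C + ceil(R_prev / T_hp) * C_hp
ceil(7 / 22) = ceil(0.3182) = 1
Interference = 1 * 3 = 3
R_next = 4 + 3 = 7
R_next = R_prev, so the iteration has converged (response time = 7).

7


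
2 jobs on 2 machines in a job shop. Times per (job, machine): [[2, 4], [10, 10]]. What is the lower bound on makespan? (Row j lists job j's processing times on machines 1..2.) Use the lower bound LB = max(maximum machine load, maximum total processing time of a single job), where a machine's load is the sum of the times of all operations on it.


Machine loads:
  Machine 1: 2 + 10 = 12
  Machine 2: 4 + 10 = 14
Max machine load = 14
Job totals:
  Job 1: 6
  Job 2: 20
Max job total = 20
Lower bound = max(14, 20) = 20

20


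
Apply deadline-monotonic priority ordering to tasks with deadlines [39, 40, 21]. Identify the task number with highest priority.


Sort tasks by relative deadline (ascending):
  Task 3: deadline = 21
  Task 1: deadline = 39
  Task 2: deadline = 40
Priority order (highest first): [3, 1, 2]
Highest priority task = 3

3


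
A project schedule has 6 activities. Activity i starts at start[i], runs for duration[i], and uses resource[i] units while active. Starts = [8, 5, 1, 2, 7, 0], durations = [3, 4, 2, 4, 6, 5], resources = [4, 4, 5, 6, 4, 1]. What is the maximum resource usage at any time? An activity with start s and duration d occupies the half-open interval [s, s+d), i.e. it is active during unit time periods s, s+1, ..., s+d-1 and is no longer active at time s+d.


Each activity i is active on [start_i, start_i + duration_i).
Compute total resource usage per time slot:
  t=0: active resources = [1], total = 1
  t=1: active resources = [5, 1], total = 6
  t=2: active resources = [5, 6, 1], total = 12
  t=3: active resources = [6, 1], total = 7
  t=4: active resources = [6, 1], total = 7
  t=5: active resources = [4, 6], total = 10
  t=6: active resources = [4], total = 4
  t=7: active resources = [4, 4], total = 8
  t=8: active resources = [4, 4, 4], total = 12
  t=9: active resources = [4, 4], total = 8
  t=10: active resources = [4, 4], total = 8
  t=11: active resources = [4], total = 4
  t=12: active resources = [4], total = 4
Peak resource demand = 12

12


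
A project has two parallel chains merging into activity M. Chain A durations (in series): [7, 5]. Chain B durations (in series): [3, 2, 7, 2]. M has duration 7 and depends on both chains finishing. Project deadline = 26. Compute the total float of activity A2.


Forward pass: ES(A2) = sum of predecessors on chain A = 7
EF = ES + duration = 7 + 5 = 12
Backward pass: LF(M) = deadline = 26; LS(M) = 26 - 7 = 19
LF(A2) = LS(M) - sum(successors on chain A) = 19 - 0 = 19
LS = LF - duration = 19 - 5 = 14
Total float = LS - ES = 14 - 7 = 7

7


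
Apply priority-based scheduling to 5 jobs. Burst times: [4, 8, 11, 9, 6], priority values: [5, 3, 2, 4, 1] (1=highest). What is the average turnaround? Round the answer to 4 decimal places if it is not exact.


Sort by priority (ascending = highest first):
Order: [(1, 6), (2, 11), (3, 8), (4, 9), (5, 4)]
Completion times:
  Priority 1, burst=6, C=6
  Priority 2, burst=11, C=17
  Priority 3, burst=8, C=25
  Priority 4, burst=9, C=34
  Priority 5, burst=4, C=38
Average turnaround = 120/5 = 24.0

24.0


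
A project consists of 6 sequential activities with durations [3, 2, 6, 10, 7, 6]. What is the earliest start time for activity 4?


Activity 4 starts after activities 1 through 3 complete.
Predecessor durations: [3, 2, 6]
ES = 3 + 2 + 6 = 11

11


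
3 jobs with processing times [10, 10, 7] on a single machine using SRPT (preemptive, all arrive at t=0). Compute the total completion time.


Since all jobs arrive at t=0, SRPT equals SPT ordering.
SPT order: [7, 10, 10]
Completion times:
  Job 1: p=7, C=7
  Job 2: p=10, C=17
  Job 3: p=10, C=27
Total completion time = 7 + 17 + 27 = 51

51


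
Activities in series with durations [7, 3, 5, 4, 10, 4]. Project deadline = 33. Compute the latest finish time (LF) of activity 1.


LF(activity 1) = deadline - sum of successor durations
Successors: activities 2 through 6 with durations [3, 5, 4, 10, 4]
Sum of successor durations = 26
LF = 33 - 26 = 7

7


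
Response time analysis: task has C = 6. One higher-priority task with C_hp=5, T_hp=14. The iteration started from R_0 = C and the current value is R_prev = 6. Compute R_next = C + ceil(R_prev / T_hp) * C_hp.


R_next = C + ceil(R_prev / T_hp) * C_hp
ceil(6 / 14) = ceil(0.4286) = 1
Interference = 1 * 5 = 5
R_next = 6 + 5 = 11

11


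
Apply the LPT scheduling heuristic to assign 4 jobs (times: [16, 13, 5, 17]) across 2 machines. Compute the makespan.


Sort jobs in decreasing order (LPT): [17, 16, 13, 5]
Assign each job to the least loaded machine:
  Machine 1: jobs [17, 5], load = 22
  Machine 2: jobs [16, 13], load = 29
Makespan = max load = 29

29


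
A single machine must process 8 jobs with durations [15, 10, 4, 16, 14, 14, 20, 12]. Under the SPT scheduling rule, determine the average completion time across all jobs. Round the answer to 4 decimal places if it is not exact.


Sort jobs by processing time (SPT order): [4, 10, 12, 14, 14, 15, 16, 20]
Compute completion times sequentially:
  Job 1: processing = 4, completes at 4
  Job 2: processing = 10, completes at 14
  Job 3: processing = 12, completes at 26
  Job 4: processing = 14, completes at 40
  Job 5: processing = 14, completes at 54
  Job 6: processing = 15, completes at 69
  Job 7: processing = 16, completes at 85
  Job 8: processing = 20, completes at 105
Sum of completion times = 397
Average completion time = 397/8 = 49.625

49.625


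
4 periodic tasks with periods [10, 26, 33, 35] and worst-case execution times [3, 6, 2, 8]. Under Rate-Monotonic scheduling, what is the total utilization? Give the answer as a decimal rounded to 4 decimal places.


Compute individual utilizations (exact fractions):
  Task 1: C/T = 3/10 (approx. 0.3)
  Task 2: C/T = 6/26 = 3/13 (approx. 0.2308)
  Task 3: C/T = 2/33 (approx. 0.0606)
  Task 4: C/T = 8/35 (approx. 0.2286)
Total utilization U = 3/10 + 3/13 + 2/33 + 8/35 = 24623/30030
Rounded to 4 decimal places: U = 0.8199
RM (Liu & Layland) bound for 4 tasks = 0.756828; compare with U = 24623/30030 (approx. 0.819947)
bound < U <= 1, so the RM sufficient condition is not met (inconclusive; an exact test such as response-time analysis is needed).

0.8199


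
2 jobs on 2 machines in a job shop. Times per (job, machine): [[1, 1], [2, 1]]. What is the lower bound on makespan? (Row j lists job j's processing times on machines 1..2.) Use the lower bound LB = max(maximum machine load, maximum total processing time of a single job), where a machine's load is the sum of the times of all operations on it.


Machine loads:
  Machine 1: 1 + 2 = 3
  Machine 2: 1 + 1 = 2
Max machine load = 3
Job totals:
  Job 1: 2
  Job 2: 3
Max job total = 3
Lower bound = max(3, 3) = 3

3


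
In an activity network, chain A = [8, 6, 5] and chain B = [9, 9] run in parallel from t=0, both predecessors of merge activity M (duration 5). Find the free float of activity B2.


ES(B2) = sum of predecessors on chain B = 9
EF(B2) = ES + duration = 9 + 9 = 18
Successor of B2 is M. ES(M) = max(sum(A), sum(B)) = max(19, 18) = 19
Free float = ES(successor) - EF(current) = 19 - 18 = 1

1


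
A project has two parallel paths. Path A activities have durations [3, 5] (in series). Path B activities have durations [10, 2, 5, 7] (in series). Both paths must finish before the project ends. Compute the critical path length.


Path A total = 3 + 5 = 8
Path B total = 10 + 2 + 5 + 7 = 24
Critical path = longest path = max(8, 24) = 24

24


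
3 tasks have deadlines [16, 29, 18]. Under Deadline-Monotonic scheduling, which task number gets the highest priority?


Sort tasks by relative deadline (ascending):
  Task 1: deadline = 16
  Task 3: deadline = 18
  Task 2: deadline = 29
Priority order (highest first): [1, 3, 2]
Highest priority task = 1

1


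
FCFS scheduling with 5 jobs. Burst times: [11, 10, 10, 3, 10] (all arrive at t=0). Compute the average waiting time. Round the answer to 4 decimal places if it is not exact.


FCFS order (as given): [11, 10, 10, 3, 10]
Waiting times:
  Job 1: wait = 0
  Job 2: wait = 11
  Job 3: wait = 21
  Job 4: wait = 31
  Job 5: wait = 34
Sum of waiting times = 97
Average waiting time = 97/5 = 19.4

19.4


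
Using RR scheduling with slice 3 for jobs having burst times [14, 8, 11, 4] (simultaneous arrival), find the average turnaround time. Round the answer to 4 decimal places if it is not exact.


Time quantum = 3
Execution trace:
  J1 runs 3 units, time = 3
  J2 runs 3 units, time = 6
  J3 runs 3 units, time = 9
  J4 runs 3 units, time = 12
  J1 runs 3 units, time = 15
  J2 runs 3 units, time = 18
  J3 runs 3 units, time = 21
  J4 runs 1 units, time = 22
  J1 runs 3 units, time = 25
  J2 runs 2 units, time = 27
  J3 runs 3 units, time = 30
  J1 runs 3 units, time = 33
  J3 runs 2 units, time = 35
  J1 runs 2 units, time = 37
Finish times: [37, 27, 35, 22]
Average turnaround = 121/4 = 30.25

30.25


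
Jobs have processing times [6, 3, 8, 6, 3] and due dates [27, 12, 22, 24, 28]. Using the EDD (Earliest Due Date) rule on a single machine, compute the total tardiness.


Sort by due date (EDD order): [(3, 12), (8, 22), (6, 24), (6, 27), (3, 28)]
Compute completion times and tardiness:
  Job 1: p=3, d=12, C=3, tardiness=max(0,3-12)=0
  Job 2: p=8, d=22, C=11, tardiness=max(0,11-22)=0
  Job 3: p=6, d=24, C=17, tardiness=max(0,17-24)=0
  Job 4: p=6, d=27, C=23, tardiness=max(0,23-27)=0
  Job 5: p=3, d=28, C=26, tardiness=max(0,26-28)=0
Total tardiness = 0

0


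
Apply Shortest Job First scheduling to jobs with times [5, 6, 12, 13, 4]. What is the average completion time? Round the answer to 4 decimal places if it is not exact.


SJF order (ascending): [4, 5, 6, 12, 13]
Completion times:
  Job 1: burst=4, C=4
  Job 2: burst=5, C=9
  Job 3: burst=6, C=15
  Job 4: burst=12, C=27
  Job 5: burst=13, C=40
Average completion = 95/5 = 19.0

19.0


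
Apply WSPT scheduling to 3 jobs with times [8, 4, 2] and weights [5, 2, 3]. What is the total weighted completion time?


Compute p/w ratios and sort ascending (WSPT): [(2, 3), (8, 5), (4, 2)]
Compute weighted completion times:
  Job (p=2,w=3): C=2, w*C=3*2=6
  Job (p=8,w=5): C=10, w*C=5*10=50
  Job (p=4,w=2): C=14, w*C=2*14=28
Total weighted completion time = 84

84


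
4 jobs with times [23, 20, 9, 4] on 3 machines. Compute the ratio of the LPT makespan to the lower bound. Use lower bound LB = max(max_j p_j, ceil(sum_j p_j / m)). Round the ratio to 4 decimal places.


LPT order: [23, 20, 9, 4]
Machine loads after assignment: [23, 20, 13]
LPT makespan = 23
Lower bound = max(max_job, ceil(total/3)) = max(23, 19) = 23
Ratio = 23 / 23 = 1.0

1.0


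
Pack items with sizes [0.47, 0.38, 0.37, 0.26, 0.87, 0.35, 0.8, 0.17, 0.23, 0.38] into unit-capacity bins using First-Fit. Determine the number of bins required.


Place items sequentially using First-Fit:
  Item 0.47 -> new Bin 1
  Item 0.38 -> Bin 1 (now 0.85)
  Item 0.37 -> new Bin 2
  Item 0.26 -> Bin 2 (now 0.63)
  Item 0.87 -> new Bin 3
  Item 0.35 -> Bin 2 (now 0.98)
  Item 0.8 -> new Bin 4
  Item 0.17 -> Bin 4 (now 0.97)
  Item 0.23 -> new Bin 5
  Item 0.38 -> Bin 5 (now 0.61)
Total bins used = 5

5


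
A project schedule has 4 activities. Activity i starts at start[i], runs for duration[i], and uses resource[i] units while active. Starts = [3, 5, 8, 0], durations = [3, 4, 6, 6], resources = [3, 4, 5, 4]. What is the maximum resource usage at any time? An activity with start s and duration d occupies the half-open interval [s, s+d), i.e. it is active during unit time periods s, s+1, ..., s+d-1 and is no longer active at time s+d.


Each activity i is active on [start_i, start_i + duration_i).
Compute total resource usage per time slot:
  t=0: active resources = [4], total = 4
  t=1: active resources = [4], total = 4
  t=2: active resources = [4], total = 4
  t=3: active resources = [3, 4], total = 7
  t=4: active resources = [3, 4], total = 7
  t=5: active resources = [3, 4, 4], total = 11
  t=6: active resources = [4], total = 4
  t=7: active resources = [4], total = 4
  t=8: active resources = [4, 5], total = 9
  t=9: active resources = [5], total = 5
  t=10: active resources = [5], total = 5
  t=11: active resources = [5], total = 5
  t=12: active resources = [5], total = 5
  t=13: active resources = [5], total = 5
Peak resource demand = 11

11


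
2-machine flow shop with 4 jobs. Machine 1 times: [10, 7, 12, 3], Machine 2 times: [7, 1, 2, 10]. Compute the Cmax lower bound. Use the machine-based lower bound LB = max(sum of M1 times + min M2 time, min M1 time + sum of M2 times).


LB1 = sum(M1 times) + min(M2 times) = 32 + 1 = 33
LB2 = min(M1 times) + sum(M2 times) = 3 + 20 = 23
Lower bound = max(LB1, LB2) = max(33, 23) = 33

33


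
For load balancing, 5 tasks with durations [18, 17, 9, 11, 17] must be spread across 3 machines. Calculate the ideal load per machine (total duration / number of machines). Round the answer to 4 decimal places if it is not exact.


Total processing time = 18 + 17 + 9 + 11 + 17 = 72
Number of machines = 3
Ideal balanced load = 72 / 3 = 24.0

24.0


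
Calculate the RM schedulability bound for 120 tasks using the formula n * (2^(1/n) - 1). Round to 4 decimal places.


Compute 2^(1/120) = 1.0057929411
Subtract 1: 1.0057929411 - 1 = 0.0057929411
Multiply by n: 120 * 0.0057929411 = 0.6951529320
Round to 4 dp: 0.6952

0.6952


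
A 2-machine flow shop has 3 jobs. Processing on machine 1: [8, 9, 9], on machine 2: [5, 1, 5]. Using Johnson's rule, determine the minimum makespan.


Apply Johnson's rule:
  Group 1 (a <= b): []
  Group 2 (a > b): [(1, 8, 5), (3, 9, 5), (2, 9, 1)]
Optimal job order: [1, 3, 2]
Schedule:
  Job 1: M1 done at 8, M2 done at 13
  Job 3: M1 done at 17, M2 done at 22
  Job 2: M1 done at 26, M2 done at 27
Makespan = 27

27


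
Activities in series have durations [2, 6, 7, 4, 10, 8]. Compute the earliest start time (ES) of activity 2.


Activity 2 starts after activities 1 through 1 complete.
Predecessor durations: [2]
ES = 2 = 2

2


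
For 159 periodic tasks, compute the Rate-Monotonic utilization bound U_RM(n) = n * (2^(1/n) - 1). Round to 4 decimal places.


Compute 2^(1/159) = 1.0043689323
Subtract 1: 1.0043689323 - 1 = 0.0043689323
Multiply by n: 159 * 0.0043689323 = 0.6946602357
Round to 4 dp: 0.6947

0.6947


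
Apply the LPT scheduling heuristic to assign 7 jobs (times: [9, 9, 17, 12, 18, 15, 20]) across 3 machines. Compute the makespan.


Sort jobs in decreasing order (LPT): [20, 18, 17, 15, 12, 9, 9]
Assign each job to the least loaded machine:
  Machine 1: jobs [20, 9, 9], load = 38
  Machine 2: jobs [18, 12], load = 30
  Machine 3: jobs [17, 15], load = 32
Makespan = max load = 38

38


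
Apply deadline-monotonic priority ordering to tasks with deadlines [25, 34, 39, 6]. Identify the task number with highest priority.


Sort tasks by relative deadline (ascending):
  Task 4: deadline = 6
  Task 1: deadline = 25
  Task 2: deadline = 34
  Task 3: deadline = 39
Priority order (highest first): [4, 1, 2, 3]
Highest priority task = 4

4


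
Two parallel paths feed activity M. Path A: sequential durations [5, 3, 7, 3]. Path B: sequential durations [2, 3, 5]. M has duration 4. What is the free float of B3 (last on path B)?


ES(B3) = sum of predecessors on chain B = 5
EF(B3) = ES + duration = 5 + 5 = 10
Successor of B3 is M. ES(M) = max(sum(A), sum(B)) = max(18, 10) = 18
Free float = ES(successor) - EF(current) = 18 - 10 = 8

8


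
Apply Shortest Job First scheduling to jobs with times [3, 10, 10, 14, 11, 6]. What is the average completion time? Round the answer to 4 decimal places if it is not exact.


SJF order (ascending): [3, 6, 10, 10, 11, 14]
Completion times:
  Job 1: burst=3, C=3
  Job 2: burst=6, C=9
  Job 3: burst=10, C=19
  Job 4: burst=10, C=29
  Job 5: burst=11, C=40
  Job 6: burst=14, C=54
Average completion = 154/6 = 25.6667

25.6667


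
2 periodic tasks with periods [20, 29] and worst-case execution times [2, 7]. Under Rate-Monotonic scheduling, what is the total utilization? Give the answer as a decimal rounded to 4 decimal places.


Compute individual utilizations (exact fractions):
  Task 1: C/T = 2/20 = 1/10 (approx. 0.1)
  Task 2: C/T = 7/29 (approx. 0.2414)
Total utilization U = 1/10 + 7/29 = 99/290
Rounded to 4 decimal places: U = 0.3414
RM (Liu & Layland) bound for 2 tasks = 0.828427; compare with U = 99/290 (approx. 0.341379)
U <= bound, so schedulable by RM sufficient condition.

0.3414


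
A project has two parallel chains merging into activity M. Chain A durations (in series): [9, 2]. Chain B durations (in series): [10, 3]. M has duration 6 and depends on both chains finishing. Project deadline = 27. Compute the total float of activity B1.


Forward pass: ES(B1) = sum of predecessors on chain B = 0
EF = ES + duration = 0 + 10 = 10
Backward pass: LF(M) = deadline = 27; LS(M) = 27 - 6 = 21
LF(B1) = LS(M) - sum(successors on chain B) = 21 - 3 = 18
LS = LF - duration = 18 - 10 = 8
Total float = LS - ES = 8 - 0 = 8

8


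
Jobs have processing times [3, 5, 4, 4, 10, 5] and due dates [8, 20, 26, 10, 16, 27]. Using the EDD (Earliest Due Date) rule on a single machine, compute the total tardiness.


Sort by due date (EDD order): [(3, 8), (4, 10), (10, 16), (5, 20), (4, 26), (5, 27)]
Compute completion times and tardiness:
  Job 1: p=3, d=8, C=3, tardiness=max(0,3-8)=0
  Job 2: p=4, d=10, C=7, tardiness=max(0,7-10)=0
  Job 3: p=10, d=16, C=17, tardiness=max(0,17-16)=1
  Job 4: p=5, d=20, C=22, tardiness=max(0,22-20)=2
  Job 5: p=4, d=26, C=26, tardiness=max(0,26-26)=0
  Job 6: p=5, d=27, C=31, tardiness=max(0,31-27)=4
Total tardiness = 7

7


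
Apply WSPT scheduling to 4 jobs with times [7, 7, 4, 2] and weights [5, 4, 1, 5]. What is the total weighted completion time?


Compute p/w ratios and sort ascending (WSPT): [(2, 5), (7, 5), (7, 4), (4, 1)]
Compute weighted completion times:
  Job (p=2,w=5): C=2, w*C=5*2=10
  Job (p=7,w=5): C=9, w*C=5*9=45
  Job (p=7,w=4): C=16, w*C=4*16=64
  Job (p=4,w=1): C=20, w*C=1*20=20
Total weighted completion time = 139

139


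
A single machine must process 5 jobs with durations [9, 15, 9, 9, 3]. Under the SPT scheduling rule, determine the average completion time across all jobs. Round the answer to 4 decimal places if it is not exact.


Sort jobs by processing time (SPT order): [3, 9, 9, 9, 15]
Compute completion times sequentially:
  Job 1: processing = 3, completes at 3
  Job 2: processing = 9, completes at 12
  Job 3: processing = 9, completes at 21
  Job 4: processing = 9, completes at 30
  Job 5: processing = 15, completes at 45
Sum of completion times = 111
Average completion time = 111/5 = 22.2

22.2


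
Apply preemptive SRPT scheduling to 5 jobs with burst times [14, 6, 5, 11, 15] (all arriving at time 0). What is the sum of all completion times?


Since all jobs arrive at t=0, SRPT equals SPT ordering.
SPT order: [5, 6, 11, 14, 15]
Completion times:
  Job 1: p=5, C=5
  Job 2: p=6, C=11
  Job 3: p=11, C=22
  Job 4: p=14, C=36
  Job 5: p=15, C=51
Total completion time = 5 + 11 + 22 + 36 + 51 = 125

125


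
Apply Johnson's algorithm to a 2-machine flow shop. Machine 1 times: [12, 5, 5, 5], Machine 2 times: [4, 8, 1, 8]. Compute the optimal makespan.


Apply Johnson's rule:
  Group 1 (a <= b): [(2, 5, 8), (4, 5, 8)]
  Group 2 (a > b): [(1, 12, 4), (3, 5, 1)]
Optimal job order: [2, 4, 1, 3]
Schedule:
  Job 2: M1 done at 5, M2 done at 13
  Job 4: M1 done at 10, M2 done at 21
  Job 1: M1 done at 22, M2 done at 26
  Job 3: M1 done at 27, M2 done at 28
Makespan = 28

28


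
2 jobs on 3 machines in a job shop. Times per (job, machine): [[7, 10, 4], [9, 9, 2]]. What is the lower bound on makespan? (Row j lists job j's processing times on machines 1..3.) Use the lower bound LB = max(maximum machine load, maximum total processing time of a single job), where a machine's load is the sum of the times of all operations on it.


Machine loads:
  Machine 1: 7 + 9 = 16
  Machine 2: 10 + 9 = 19
  Machine 3: 4 + 2 = 6
Max machine load = 19
Job totals:
  Job 1: 21
  Job 2: 20
Max job total = 21
Lower bound = max(19, 21) = 21

21


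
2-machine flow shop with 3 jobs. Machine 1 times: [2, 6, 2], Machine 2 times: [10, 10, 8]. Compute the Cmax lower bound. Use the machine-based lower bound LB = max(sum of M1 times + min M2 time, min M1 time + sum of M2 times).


LB1 = sum(M1 times) + min(M2 times) = 10 + 8 = 18
LB2 = min(M1 times) + sum(M2 times) = 2 + 28 = 30
Lower bound = max(LB1, LB2) = max(18, 30) = 30

30


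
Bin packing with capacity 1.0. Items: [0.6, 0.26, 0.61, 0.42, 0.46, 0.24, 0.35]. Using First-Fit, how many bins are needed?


Place items sequentially using First-Fit:
  Item 0.6 -> new Bin 1
  Item 0.26 -> Bin 1 (now 0.86)
  Item 0.61 -> new Bin 2
  Item 0.42 -> new Bin 3
  Item 0.46 -> Bin 3 (now 0.88)
  Item 0.24 -> Bin 2 (now 0.85)
  Item 0.35 -> new Bin 4
Total bins used = 4

4


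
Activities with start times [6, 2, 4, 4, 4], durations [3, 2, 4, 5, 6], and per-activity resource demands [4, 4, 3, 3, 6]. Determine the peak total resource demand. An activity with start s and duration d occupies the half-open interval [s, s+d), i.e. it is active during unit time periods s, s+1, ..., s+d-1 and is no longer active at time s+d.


Each activity i is active on [start_i, start_i + duration_i).
Compute total resource usage per time slot:
  t=0: active resources = [], total = 0
  t=1: active resources = [], total = 0
  t=2: active resources = [4], total = 4
  t=3: active resources = [4], total = 4
  t=4: active resources = [3, 3, 6], total = 12
  t=5: active resources = [3, 3, 6], total = 12
  t=6: active resources = [4, 3, 3, 6], total = 16
  t=7: active resources = [4, 3, 3, 6], total = 16
  t=8: active resources = [4, 3, 6], total = 13
  t=9: active resources = [6], total = 6
Peak resource demand = 16

16


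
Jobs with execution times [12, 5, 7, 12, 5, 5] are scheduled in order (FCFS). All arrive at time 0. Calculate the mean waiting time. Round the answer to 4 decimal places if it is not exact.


FCFS order (as given): [12, 5, 7, 12, 5, 5]
Waiting times:
  Job 1: wait = 0
  Job 2: wait = 12
  Job 3: wait = 17
  Job 4: wait = 24
  Job 5: wait = 36
  Job 6: wait = 41
Sum of waiting times = 130
Average waiting time = 130/6 = 21.6667

21.6667


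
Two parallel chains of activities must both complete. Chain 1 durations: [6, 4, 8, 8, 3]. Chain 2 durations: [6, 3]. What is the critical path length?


Path A total = 6 + 4 + 8 + 8 + 3 = 29
Path B total = 6 + 3 = 9
Critical path = longest path = max(29, 9) = 29

29


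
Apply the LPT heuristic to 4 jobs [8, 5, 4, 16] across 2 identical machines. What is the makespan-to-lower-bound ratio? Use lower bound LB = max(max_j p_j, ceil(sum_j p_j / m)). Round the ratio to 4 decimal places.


LPT order: [16, 8, 5, 4]
Machine loads after assignment: [16, 17]
LPT makespan = 17
Lower bound = max(max_job, ceil(total/2)) = max(16, 17) = 17
Ratio = 17 / 17 = 1.0

1.0


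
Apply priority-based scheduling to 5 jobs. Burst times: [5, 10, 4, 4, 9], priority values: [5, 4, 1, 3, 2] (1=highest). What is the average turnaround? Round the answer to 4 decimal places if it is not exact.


Sort by priority (ascending = highest first):
Order: [(1, 4), (2, 9), (3, 4), (4, 10), (5, 5)]
Completion times:
  Priority 1, burst=4, C=4
  Priority 2, burst=9, C=13
  Priority 3, burst=4, C=17
  Priority 4, burst=10, C=27
  Priority 5, burst=5, C=32
Average turnaround = 93/5 = 18.6

18.6
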